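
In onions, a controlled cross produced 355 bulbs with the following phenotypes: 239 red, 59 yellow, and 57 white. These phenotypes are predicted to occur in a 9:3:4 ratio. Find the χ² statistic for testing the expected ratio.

Under the 9:3:4 hypothesis (Σ ratio = 16, N = 355):
  red: 355 × 9/16 = 199.6875
  yellow: 355 × 3/16 = 66.5625
  white: 355 × 4/16 = 88.75
χ² = Σ (O − E)² / E
  red: (239 − 199.6875)² / 199.6875 = 7.7395
  yellow: (59 − 66.5625)² / 66.5625 = 0.8592
  white: (57 − 88.75)² / 88.75 = 11.3585
χ² = 7.7395 + 0.8592 + 11.3585 = 19.9572 ≈ 19.957

19.957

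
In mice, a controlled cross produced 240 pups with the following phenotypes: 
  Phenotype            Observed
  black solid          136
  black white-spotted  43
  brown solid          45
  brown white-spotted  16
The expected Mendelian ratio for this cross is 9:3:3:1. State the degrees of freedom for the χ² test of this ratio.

3

A goodness-of-fit test with 4 phenotype classes has df = 4 − 1 = 3.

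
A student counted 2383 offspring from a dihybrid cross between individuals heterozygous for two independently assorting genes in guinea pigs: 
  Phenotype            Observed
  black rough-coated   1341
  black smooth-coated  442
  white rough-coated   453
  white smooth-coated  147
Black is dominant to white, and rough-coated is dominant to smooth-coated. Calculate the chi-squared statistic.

A dihybrid F₂ with independent assortment and complete dominance at both loci gives a 9:3:3:1 phenotypic ratio.
The 9:3:3:1 ratio has 16 parts, so with N = 2383 the expected counts are:
  black rough-coated: 2383 × 9/16 = 1340.4375
  black smooth-coated: 2383 × 3/16 = 446.8125
  white rough-coated: 2383 × 3/16 = 446.8125
  white smooth-coated: 2383 × 1/16 = 148.9375
χ² = Σ (O − E)² / E
  black rough-coated: (1341 − 1340.4375)² / 1340.4375 = 0.0002
  black smooth-coated: (442 − 446.8125)² / 446.8125 = 0.0518
  white rough-coated: (453 − 446.8125)² / 446.8125 = 0.0857
  white smooth-coated: (147 − 148.9375)² / 148.9375 = 0.0252
χ² = 0.0002 + 0.0518 + 0.0857 + 0.0252 = 0.1629 ≈ 0.163

0.163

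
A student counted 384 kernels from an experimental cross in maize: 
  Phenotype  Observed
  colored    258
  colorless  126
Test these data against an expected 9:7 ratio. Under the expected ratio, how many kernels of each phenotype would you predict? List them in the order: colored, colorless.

216, 168

The 9:7 ratio has 16 parts, so with N = 384 the expected counts are:
  colored: 384 × 9/16 = 216
  colorless: 384 × 7/16 = 168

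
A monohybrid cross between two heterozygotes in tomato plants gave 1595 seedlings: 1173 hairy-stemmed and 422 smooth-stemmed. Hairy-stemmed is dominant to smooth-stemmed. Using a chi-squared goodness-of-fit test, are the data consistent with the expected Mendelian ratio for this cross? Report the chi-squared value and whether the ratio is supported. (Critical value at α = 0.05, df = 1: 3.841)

1.808; consistent

For a monohybrid cross between heterozygotes with complete dominance, the expected phenotypic ratio is 3:1.
Expected counts for N = 1595 under a 3:1 ratio (total parts = 4):
  hairy-stemmed: 1595 × 3/4 = 1196.25
  smooth-stemmed: 1595 × 1/4 = 398.75
χ² = Σ (O − E)² / E
  hairy-stemmed: (1173 − 1196.25)² / 1196.25 = 0.4519
  smooth-stemmed: (422 − 398.75)² / 398.75 = 1.3556
χ² = 0.4519 + 1.3556 = 1.8075 ≈ 1.808
Degrees of freedom = 2 − 1 = 1; critical value at α = 0.05 is 3.841.
Since 1.808 < 3.841, we fail to reject the null hypothesis — the data are consistent with the 3:1 ratio.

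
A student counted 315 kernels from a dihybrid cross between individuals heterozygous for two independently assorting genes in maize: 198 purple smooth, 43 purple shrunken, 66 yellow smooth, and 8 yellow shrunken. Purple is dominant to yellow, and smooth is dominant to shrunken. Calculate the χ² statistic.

14.566

A dihybrid F₂ with independent assortment and complete dominance at both loci gives a 9:3:3:1 phenotypic ratio.
Under the 9:3:3:1 hypothesis (Σ ratio = 16, N = 315):
  purple smooth: 315 × 9/16 = 177.1875
  purple shrunken: 315 × 3/16 = 59.0625
  yellow smooth: 315 × 3/16 = 59.0625
  yellow shrunken: 315 × 1/16 = 19.6875
χ² = Σ (O − E)² / E
  purple smooth: (198 − 177.1875)² / 177.1875 = 2.4446
  purple shrunken: (43 − 59.0625)² / 59.0625 = 4.3683
  yellow smooth: (66 − 59.0625)² / 59.0625 = 0.8149
  yellow shrunken: (8 − 19.6875)² / 19.6875 = 6.9383
χ² = 2.4446 + 4.3683 + 0.8149 + 6.9383 = 14.5661 ≈ 14.566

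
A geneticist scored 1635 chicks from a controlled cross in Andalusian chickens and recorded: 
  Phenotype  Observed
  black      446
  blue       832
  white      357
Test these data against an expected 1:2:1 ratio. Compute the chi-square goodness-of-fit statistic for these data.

10.204

Expected counts for N = 1635 under a 1:2:1 ratio (total parts = 4):
  black: 1635 × 1/4 = 408.75
  blue: 1635 × 2/4 = 817.5
  white: 1635 × 1/4 = 408.75
χ² = Σ (O − E)² / E
  black: (446 − 408.75)² / 408.75 = 3.3946
  blue: (832 − 817.5)² / 817.5 = 0.2572
  white: (357 − 408.75)² / 408.75 = 6.5518
χ² = 3.3946 + 0.2572 + 6.5518 = 10.2036 ≈ 10.204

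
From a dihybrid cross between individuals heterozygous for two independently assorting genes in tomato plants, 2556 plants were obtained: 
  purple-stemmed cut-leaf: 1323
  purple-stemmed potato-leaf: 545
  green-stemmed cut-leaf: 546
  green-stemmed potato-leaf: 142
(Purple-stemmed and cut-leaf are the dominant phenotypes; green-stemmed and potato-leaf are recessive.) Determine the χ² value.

29.448

A dihybrid F₂ with independent assortment and complete dominance at both loci gives a 9:3:3:1 phenotypic ratio.
Expected counts for N = 2556 under a 9:3:3:1 ratio (total parts = 16):
  purple-stemmed cut-leaf: 2556 × 9/16 = 1437.75
  purple-stemmed potato-leaf: 2556 × 3/16 = 479.25
  green-stemmed cut-leaf: 2556 × 3/16 = 479.25
  green-stemmed potato-leaf: 2556 × 1/16 = 159.75
χ² = Σ (O − E)² / E
  purple-stemmed cut-leaf: (1323 − 1437.75)² / 1437.75 = 9.1585
  purple-stemmed potato-leaf: (545 − 479.25)² / 479.25 = 9.0205
  green-stemmed cut-leaf: (546 − 479.25)² / 479.25 = 9.2969
  green-stemmed potato-leaf: (142 − 159.75)² / 159.75 = 1.9722
χ² = 9.1585 + 9.0205 + 9.2969 + 1.9722 = 29.4481 ≈ 29.448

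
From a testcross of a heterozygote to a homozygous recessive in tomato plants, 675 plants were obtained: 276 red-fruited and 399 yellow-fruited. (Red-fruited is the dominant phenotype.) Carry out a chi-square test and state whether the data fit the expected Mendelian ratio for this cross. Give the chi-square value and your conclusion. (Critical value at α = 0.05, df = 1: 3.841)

22.413; not consistent

A testcross of a heterozygote (Aa × aa) gives a 1:1 phenotypic ratio.
Total ratio parts = 2. Expected numbers out of 675:
  red-fruited: 675 × 1/2 = 337.5
  yellow-fruited: 675 × 1/2 = 337.5
χ² = Σ (O − E)² / E
  red-fruited: (276 − 337.5)² / 337.5 = 11.2067
  yellow-fruited: (399 − 337.5)² / 337.5 = 11.2067
χ² = 11.2067 + 11.2067 = 22.4134 ≈ 22.413
Degrees of freedom = 2 − 1 = 1; critical value at α = 0.05 is 3.841.
Since 22.413 > 3.841, we reject the null hypothesis — the data do not fit the 1:1 ratio.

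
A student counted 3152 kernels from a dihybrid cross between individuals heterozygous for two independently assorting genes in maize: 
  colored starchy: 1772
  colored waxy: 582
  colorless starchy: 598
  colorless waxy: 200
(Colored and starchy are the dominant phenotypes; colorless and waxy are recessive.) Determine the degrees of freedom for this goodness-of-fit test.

3

A dihybrid F₂ with independent assortment and complete dominance at both loci gives a 9:3:3:1 phenotypic ratio.
A goodness-of-fit test with 4 phenotype classes has df = 4 − 1 = 3.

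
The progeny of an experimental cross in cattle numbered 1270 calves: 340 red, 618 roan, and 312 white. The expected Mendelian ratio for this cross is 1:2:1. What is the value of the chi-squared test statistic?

Total ratio parts = 4. Expected numbers out of 1270:
  red: 1270 × 1/4 = 317.5
  roan: 1270 × 2/4 = 635
  white: 1270 × 1/4 = 317.5
χ² = Σ (O − E)² / E
  red: (340 − 317.5)² / 317.5 = 1.5945
  roan: (618 − 635)² / 635 = 0.4551
  white: (312 − 317.5)² / 317.5 = 0.0953
χ² = 1.5945 + 0.4551 + 0.0953 = 2.1449 ≈ 2.145

2.145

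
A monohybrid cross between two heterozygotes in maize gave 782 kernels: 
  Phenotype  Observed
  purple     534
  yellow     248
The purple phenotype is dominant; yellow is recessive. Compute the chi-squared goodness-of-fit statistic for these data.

18.798

For a monohybrid cross between heterozygotes with complete dominance, the expected phenotypic ratio is 3:1.
Expected counts for N = 782 under a 3:1 ratio (total parts = 4):
  purple: 782 × 3/4 = 586.5
  yellow: 782 × 1/4 = 195.5
χ² = Σ (O − E)² / E
  purple: (534 − 586.5)² / 586.5 = 4.6995
  yellow: (248 − 195.5)² / 195.5 = 14.0985
χ² = 4.6995 + 14.0985 = 18.798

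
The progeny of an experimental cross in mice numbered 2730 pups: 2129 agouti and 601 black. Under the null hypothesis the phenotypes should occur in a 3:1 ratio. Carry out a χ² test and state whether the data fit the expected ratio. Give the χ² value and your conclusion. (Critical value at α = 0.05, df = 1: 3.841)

The 3:1 ratio has 4 parts, so with N = 2730 the expected counts are:
  agouti: 2730 × 3/4 = 2047.5
  black: 2730 × 1/4 = 682.5
χ² = Σ (O − E)² / E
  agouti: (2129 − 2047.5)² / 2047.5 = 3.2441
  black: (601 − 682.5)² / 682.5 = 9.7322
χ² = 3.2441 + 9.7322 = 12.9763 ≈ 12.976
Degrees of freedom = 2 − 1 = 1; critical value at α = 0.05 is 3.841.
Since 12.976 > 3.841, we reject the null hypothesis — the data do not fit the 3:1 ratio.

12.976; not consistent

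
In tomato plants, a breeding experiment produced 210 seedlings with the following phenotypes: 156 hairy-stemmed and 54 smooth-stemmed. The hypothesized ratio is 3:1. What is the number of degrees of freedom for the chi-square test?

A goodness-of-fit test with 2 phenotype classes has df = 2 − 1 = 1.

1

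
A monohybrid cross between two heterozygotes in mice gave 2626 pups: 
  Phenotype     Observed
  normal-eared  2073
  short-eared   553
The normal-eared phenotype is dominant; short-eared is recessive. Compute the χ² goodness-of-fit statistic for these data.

21.756

For a monohybrid cross between heterozygotes with complete dominance, the expected phenotypic ratio is 3:1.
The 3:1 ratio has 4 parts, so with N = 2626 the expected counts are:
  normal-eared: 2626 × 3/4 = 1969.5
  short-eared: 2626 × 1/4 = 656.5
χ² = Σ (O − E)² / E
  normal-eared: (2073 − 1969.5)² / 1969.5 = 5.4391
  short-eared: (553 − 656.5)² / 656.5 = 16.3172
χ² = 5.4391 + 16.3172 = 21.7563 ≈ 21.756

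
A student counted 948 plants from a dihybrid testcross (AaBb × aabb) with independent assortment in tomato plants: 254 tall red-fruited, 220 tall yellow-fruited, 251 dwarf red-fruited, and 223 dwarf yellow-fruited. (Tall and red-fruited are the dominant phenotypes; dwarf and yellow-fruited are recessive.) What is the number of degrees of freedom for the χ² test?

A dihybrid testcross with independent assortment gives a 1:1:1:1 ratio.
A goodness-of-fit test with 4 phenotype classes has df = 4 − 1 = 3.

3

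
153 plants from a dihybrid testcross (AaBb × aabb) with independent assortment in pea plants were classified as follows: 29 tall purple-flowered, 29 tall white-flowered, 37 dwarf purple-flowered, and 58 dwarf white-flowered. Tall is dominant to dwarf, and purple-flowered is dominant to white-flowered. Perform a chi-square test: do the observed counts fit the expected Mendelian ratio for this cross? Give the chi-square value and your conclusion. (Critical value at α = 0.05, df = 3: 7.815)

14.712; not consistent

A dihybrid testcross with independent assortment gives a 1:1:1:1 ratio.
The 1:1:1:1 ratio has 4 parts, so with N = 153 the expected counts are:
  tall purple-flowered: 153 × 1/4 = 38.25
  tall white-flowered: 153 × 1/4 = 38.25
  dwarf purple-flowered: 153 × 1/4 = 38.25
  dwarf white-flowered: 153 × 1/4 = 38.25
χ² = Σ (O − E)² / E
  tall purple-flowered: (29 − 38.25)² / 38.25 = 2.2369
  tall white-flowered: (29 − 38.25)² / 38.25 = 2.2369
  dwarf purple-flowered: (37 − 38.25)² / 38.25 = 0.0408
  dwarf white-flowered: (58 − 38.25)² / 38.25 = 10.1977
χ² = 2.2369 + 2.2369 + 0.0408 + 10.1977 = 14.7123 ≈ 14.712
Degrees of freedom = 4 − 1 = 3; critical value at α = 0.05 is 7.815.
Since 14.712 > 7.815, we reject the null hypothesis — the data do not fit the 1:1:1:1 ratio.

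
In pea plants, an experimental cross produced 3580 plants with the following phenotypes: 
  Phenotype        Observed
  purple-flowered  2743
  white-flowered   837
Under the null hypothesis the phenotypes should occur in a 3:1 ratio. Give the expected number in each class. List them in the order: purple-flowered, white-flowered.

Total ratio parts = 4. Expected numbers out of 3580:
  purple-flowered: 3580 × 3/4 = 2685
  white-flowered: 3580 × 1/4 = 895

2685, 895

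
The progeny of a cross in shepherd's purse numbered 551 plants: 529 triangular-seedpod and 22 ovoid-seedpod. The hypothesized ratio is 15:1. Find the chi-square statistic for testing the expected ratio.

4.791

Expected counts for N = 551 under a 15:1 ratio (total parts = 16):
  triangular-seedpod: 551 × 15/16 = 516.5625
  ovoid-seedpod: 551 × 1/16 = 34.4375
χ² = Σ (O − E)² / E
  triangular-seedpod: (529 − 516.5625)² / 516.5625 = 0.2995
  ovoid-seedpod: (22 − 34.4375)² / 34.4375 = 4.4919
χ² = 0.2995 + 4.4919 = 4.7914 ≈ 4.791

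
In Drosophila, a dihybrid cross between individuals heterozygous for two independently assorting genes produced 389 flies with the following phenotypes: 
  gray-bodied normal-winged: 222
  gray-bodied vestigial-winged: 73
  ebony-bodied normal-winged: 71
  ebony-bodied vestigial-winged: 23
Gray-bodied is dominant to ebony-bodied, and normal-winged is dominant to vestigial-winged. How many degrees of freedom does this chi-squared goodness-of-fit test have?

A dihybrid F₂ with independent assortment and complete dominance at both loci gives a 9:3:3:1 phenotypic ratio.
A goodness-of-fit test with 4 phenotype classes has df = 4 − 1 = 3.

3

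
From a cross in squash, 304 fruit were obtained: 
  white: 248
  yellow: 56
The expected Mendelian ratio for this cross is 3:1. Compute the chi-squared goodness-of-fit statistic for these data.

7.018

Expected counts for N = 304 under a 3:1 ratio (total parts = 4):
  white: 304 × 3/4 = 228
  yellow: 304 × 1/4 = 76
χ² = Σ (O − E)² / E
  white: (248 − 228)² / 228 = 1.7544
  yellow: (56 − 76)² / 76 = 5.2632
χ² = 1.7544 + 5.2632 = 7.0176 ≈ 7.018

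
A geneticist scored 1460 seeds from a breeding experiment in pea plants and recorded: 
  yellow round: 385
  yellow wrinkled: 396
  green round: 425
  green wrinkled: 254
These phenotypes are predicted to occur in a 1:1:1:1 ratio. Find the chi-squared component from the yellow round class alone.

Expected counts for N = 1460 under a 1:1:1:1 ratio (total parts = 4):
  yellow round: 1460 × 1/4 = 365
  yellow wrinkled: 1460 × 1/4 = 365
  green round: 1460 × 1/4 = 365
  green wrinkled: 1460 × 1/4 = 365
Contribution of yellow round: (385 − 365)² / 365 = 1.0959

1.096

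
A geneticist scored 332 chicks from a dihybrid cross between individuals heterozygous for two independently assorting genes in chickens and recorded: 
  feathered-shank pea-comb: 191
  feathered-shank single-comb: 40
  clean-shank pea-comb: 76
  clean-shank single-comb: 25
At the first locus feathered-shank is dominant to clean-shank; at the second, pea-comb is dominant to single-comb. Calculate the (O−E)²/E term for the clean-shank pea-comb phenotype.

3.037

A dihybrid F₂ with independent assortment and complete dominance at both loci gives a 9:3:3:1 phenotypic ratio.
Total ratio parts = 16. Expected numbers out of 332:
  feathered-shank pea-comb: 332 × 9/16 = 186.75
  feathered-shank single-comb: 332 × 3/16 = 62.25
  clean-shank pea-comb: 332 × 3/16 = 62.25
  clean-shank single-comb: 332 × 1/16 = 20.75
Contribution of clean-shank pea-comb: (76 − 62.25)² / 62.25 = 3.0371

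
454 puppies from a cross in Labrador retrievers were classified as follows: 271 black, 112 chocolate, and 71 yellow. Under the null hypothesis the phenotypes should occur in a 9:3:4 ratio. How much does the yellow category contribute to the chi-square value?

15.914

Expected counts for N = 454 under a 9:3:4 ratio (total parts = 16):
  black: 454 × 9/16 = 255.375
  chocolate: 454 × 3/16 = 85.125
  yellow: 454 × 4/16 = 113.5
Contribution of yellow: (71 − 113.5)² / 113.5 = 15.9141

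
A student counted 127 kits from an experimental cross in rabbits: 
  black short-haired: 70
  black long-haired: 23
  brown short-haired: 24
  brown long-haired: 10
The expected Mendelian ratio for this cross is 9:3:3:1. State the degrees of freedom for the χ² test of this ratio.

3

A goodness-of-fit test with 4 phenotype classes has df = 4 − 1 = 3.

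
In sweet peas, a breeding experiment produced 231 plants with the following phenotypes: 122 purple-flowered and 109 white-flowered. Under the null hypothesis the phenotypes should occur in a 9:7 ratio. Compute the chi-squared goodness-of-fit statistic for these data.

1.108

Expected counts for N = 231 under a 9:7 ratio (total parts = 16):
  purple-flowered: 231 × 9/16 = 129.9375
  white-flowered: 231 × 7/16 = 101.0625
χ² = Σ (O − E)² / E
  purple-flowered: (122 − 129.9375)² / 129.9375 = 0.4849
  white-flowered: (109 − 101.0625)² / 101.0625 = 0.6234
χ² = 0.4849 + 0.6234 = 1.1083 ≈ 1.108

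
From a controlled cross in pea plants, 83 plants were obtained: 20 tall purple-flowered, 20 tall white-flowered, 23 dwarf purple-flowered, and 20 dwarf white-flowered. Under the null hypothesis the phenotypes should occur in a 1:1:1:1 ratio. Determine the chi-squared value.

0.325

Total ratio parts = 4. Expected numbers out of 83:
  tall purple-flowered: 83 × 1/4 = 20.75
  tall white-flowered: 83 × 1/4 = 20.75
  dwarf purple-flowered: 83 × 1/4 = 20.75
  dwarf white-flowered: 83 × 1/4 = 20.75
χ² = Σ (O − E)² / E
  tall purple-flowered: (20 − 20.75)² / 20.75 = 0.0271
  tall white-flowered: (20 − 20.75)² / 20.75 = 0.0271
  dwarf purple-flowered: (23 − 20.75)² / 20.75 = 0.2440
  dwarf white-flowered: (20 − 20.75)² / 20.75 = 0.0271
χ² = 0.0271 + 0.0271 + 0.2440 + 0.0271 = 0.3253 ≈ 0.325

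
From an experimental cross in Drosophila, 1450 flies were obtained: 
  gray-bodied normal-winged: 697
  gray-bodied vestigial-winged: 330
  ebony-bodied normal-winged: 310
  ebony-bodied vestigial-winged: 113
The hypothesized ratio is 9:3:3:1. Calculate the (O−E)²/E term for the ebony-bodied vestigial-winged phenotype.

5.524

The 9:3:3:1 ratio has 16 parts, so with N = 1450 the expected counts are:
  gray-bodied normal-winged: 1450 × 9/16 = 815.625
  gray-bodied vestigial-winged: 1450 × 3/16 = 271.875
  ebony-bodied normal-winged: 1450 × 3/16 = 271.875
  ebony-bodied vestigial-winged: 1450 × 1/16 = 90.625
Contribution of ebony-bodied vestigial-winged: (113 − 90.625)² / 90.625 = 5.5243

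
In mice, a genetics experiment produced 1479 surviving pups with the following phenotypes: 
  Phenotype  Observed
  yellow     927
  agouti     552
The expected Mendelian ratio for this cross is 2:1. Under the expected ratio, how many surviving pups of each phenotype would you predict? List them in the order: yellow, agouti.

986, 493

The 2:1 ratio has 3 parts, so with N = 1479 the expected counts are:
  yellow: 1479 × 2/3 = 986
  agouti: 1479 × 1/3 = 493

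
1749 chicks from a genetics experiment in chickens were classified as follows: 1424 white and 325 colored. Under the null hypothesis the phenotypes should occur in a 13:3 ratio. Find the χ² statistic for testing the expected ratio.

0.032

Under the 13:3 hypothesis (Σ ratio = 16, N = 1749):
  white: 1749 × 13/16 = 1421.0625
  colored: 1749 × 3/16 = 327.9375
χ² = Σ (O − E)² / E
  white: (1424 − 1421.0625)² / 1421.0625 = 0.0061
  colored: (325 − 327.9375)² / 327.9375 = 0.0263
χ² = 0.0061 + 0.0263 = 0.0324 ≈ 0.032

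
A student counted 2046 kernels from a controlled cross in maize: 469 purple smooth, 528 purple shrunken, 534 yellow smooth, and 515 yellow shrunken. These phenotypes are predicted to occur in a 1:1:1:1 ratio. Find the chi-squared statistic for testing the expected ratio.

Under the 1:1:1:1 hypothesis (Σ ratio = 4, N = 2046):
  purple smooth: 2046 × 1/4 = 511.5
  purple shrunken: 2046 × 1/4 = 511.5
  yellow smooth: 2046 × 1/4 = 511.5
  yellow shrunken: 2046 × 1/4 = 511.5
χ² = Σ (O − E)² / E
  purple smooth: (469 − 511.5)² / 511.5 = 3.5313
  purple shrunken: (528 − 511.5)² / 511.5 = 0.5323
  yellow smooth: (534 − 511.5)² / 511.5 = 0.9897
  yellow shrunken: (515 − 511.5)² / 511.5 = 0.0239
χ² = 3.5313 + 0.5323 + 0.9897 + 0.0239 = 5.0772 ≈ 5.077

5.077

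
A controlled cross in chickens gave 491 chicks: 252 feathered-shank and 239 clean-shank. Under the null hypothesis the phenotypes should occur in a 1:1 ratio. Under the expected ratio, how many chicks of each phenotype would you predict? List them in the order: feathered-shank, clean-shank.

245.5, 245.5

Expected counts for N = 491 under a 1:1 ratio (total parts = 2):
  feathered-shank: 491 × 1/2 = 245.5
  clean-shank: 491 × 1/2 = 245.5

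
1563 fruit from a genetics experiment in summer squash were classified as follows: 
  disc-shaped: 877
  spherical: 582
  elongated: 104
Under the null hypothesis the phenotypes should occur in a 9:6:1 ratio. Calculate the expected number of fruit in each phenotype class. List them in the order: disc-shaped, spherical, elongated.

Expected counts for N = 1563 under a 9:6:1 ratio (total parts = 16):
  disc-shaped: 1563 × 9/16 = 879.1875
  spherical: 1563 × 6/16 = 586.125
  elongated: 1563 × 1/16 = 97.6875

879.1875, 586.125, 97.6875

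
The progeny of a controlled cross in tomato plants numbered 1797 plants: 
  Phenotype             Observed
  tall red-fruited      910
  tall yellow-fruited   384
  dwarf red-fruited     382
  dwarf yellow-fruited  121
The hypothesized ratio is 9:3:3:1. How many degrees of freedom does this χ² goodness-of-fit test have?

3

A goodness-of-fit test with 4 phenotype classes has df = 4 − 1 = 3.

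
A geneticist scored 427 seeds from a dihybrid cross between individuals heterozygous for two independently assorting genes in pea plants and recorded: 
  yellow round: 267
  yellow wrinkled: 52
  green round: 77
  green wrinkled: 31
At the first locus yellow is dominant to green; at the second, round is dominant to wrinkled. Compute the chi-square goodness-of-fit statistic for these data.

13.643

A dihybrid F₂ with independent assortment and complete dominance at both loci gives a 9:3:3:1 phenotypic ratio.
Under the 9:3:3:1 hypothesis (Σ ratio = 16, N = 427):
  yellow round: 427 × 9/16 = 240.1875
  yellow wrinkled: 427 × 3/16 = 80.0625
  green round: 427 × 3/16 = 80.0625
  green wrinkled: 427 × 1/16 = 26.6875
χ² = Σ (O − E)² / E
  yellow round: (267 − 240.1875)² / 240.1875 = 2.9931
  yellow wrinkled: (52 − 80.0625)² / 80.0625 = 9.8361
  green round: (77 − 80.0625)² / 80.0625 = 0.1171
  green wrinkled: (31 − 26.6875)² / 26.6875 = 0.6969
χ² = 2.9931 + 9.8361 + 0.1171 + 0.6969 = 13.6432 ≈ 13.643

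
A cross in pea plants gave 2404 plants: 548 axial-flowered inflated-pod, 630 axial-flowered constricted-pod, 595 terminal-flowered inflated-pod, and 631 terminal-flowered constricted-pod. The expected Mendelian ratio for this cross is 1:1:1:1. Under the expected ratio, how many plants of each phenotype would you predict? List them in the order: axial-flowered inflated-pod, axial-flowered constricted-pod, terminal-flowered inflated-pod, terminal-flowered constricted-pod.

Expected counts for N = 2404 under a 1:1:1:1 ratio (total parts = 4):
  axial-flowered inflated-pod: 2404 × 1/4 = 601
  axial-flowered constricted-pod: 2404 × 1/4 = 601
  terminal-flowered inflated-pod: 2404 × 1/4 = 601
  terminal-flowered constricted-pod: 2404 × 1/4 = 601

601, 601, 601, 601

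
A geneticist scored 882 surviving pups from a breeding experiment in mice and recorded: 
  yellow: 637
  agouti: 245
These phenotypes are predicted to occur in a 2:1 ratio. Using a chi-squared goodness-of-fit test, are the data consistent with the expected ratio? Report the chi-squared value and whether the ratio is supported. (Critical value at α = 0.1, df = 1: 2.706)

Expected counts for N = 882 under a 2:1 ratio (total parts = 3):
  yellow: 882 × 2/3 = 588
  agouti: 882 × 1/3 = 294
χ² = Σ (O − E)² / E
  yellow: (637 − 588)² / 588 = 4.0833
  agouti: (245 − 294)² / 294 = 8.1667
χ² = 4.0833 + 8.1667 = 12.250
Degrees of freedom = 2 − 1 = 1; critical value at α = 0.1 is 2.706.
Since 12.250 > 2.706, we reject the null hypothesis — the data do not fit the 2:1 ratio.

12.250; not consistent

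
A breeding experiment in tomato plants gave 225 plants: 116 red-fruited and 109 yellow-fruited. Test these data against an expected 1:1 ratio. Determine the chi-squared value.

0.218

The 1:1 ratio has 2 parts, so with N = 225 the expected counts are:
  red-fruited: 225 × 1/2 = 112.5
  yellow-fruited: 225 × 1/2 = 112.5
χ² = Σ (O − E)² / E
  red-fruited: (116 − 112.5)² / 112.5 = 0.1089
  yellow-fruited: (109 − 112.5)² / 112.5 = 0.1089
χ² = 0.1089 + 0.1089 = 0.2178 ≈ 0.218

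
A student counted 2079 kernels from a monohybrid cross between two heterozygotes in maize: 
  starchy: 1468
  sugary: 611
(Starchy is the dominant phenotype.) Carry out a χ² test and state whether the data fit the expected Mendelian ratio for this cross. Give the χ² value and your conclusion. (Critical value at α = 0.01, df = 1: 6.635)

21.360; not consistent

For a monohybrid cross between heterozygotes with complete dominance, the expected phenotypic ratio is 3:1.
Expected counts for N = 2079 under a 3:1 ratio (total parts = 4):
  starchy: 2079 × 3/4 = 1559.25
  sugary: 2079 × 1/4 = 519.75
χ² = Σ (O − E)² / E
  starchy: (1468 − 1559.25)² / 1559.25 = 5.3401
  sugary: (611 − 519.75)² / 519.75 = 16.0203
χ² = 5.3401 + 16.0203 = 21.3604 ≈ 21.360
Degrees of freedom = 2 − 1 = 1; critical value at α = 0.01 is 6.635.
Since 21.360 > 6.635, we reject the null hypothesis — the data do not fit the 3:1 ratio.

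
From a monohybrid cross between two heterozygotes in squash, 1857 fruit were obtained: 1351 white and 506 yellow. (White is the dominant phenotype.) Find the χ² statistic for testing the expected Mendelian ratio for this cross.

For a monohybrid cross between heterozygotes with complete dominance, the expected phenotypic ratio is 3:1.
Total ratio parts = 4. Expected numbers out of 1857:
  white: 1857 × 3/4 = 1392.75
  yellow: 1857 × 1/4 = 464.25
χ² = Σ (O − E)² / E
  white: (1351 − 1392.75)² / 1392.75 = 1.2515
  yellow: (506 − 464.25)² / 464.25 = 3.7546
χ² = 1.2515 + 3.7546 = 5.0061 ≈ 5.006

5.006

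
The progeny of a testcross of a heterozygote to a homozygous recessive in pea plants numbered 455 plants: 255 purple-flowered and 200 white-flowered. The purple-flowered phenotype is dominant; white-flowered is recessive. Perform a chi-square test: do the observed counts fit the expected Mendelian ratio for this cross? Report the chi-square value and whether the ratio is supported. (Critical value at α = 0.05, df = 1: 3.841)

6.648; not consistent

A testcross of a heterozygote (Aa × aa) gives a 1:1 phenotypic ratio.
Total ratio parts = 2. Expected numbers out of 455:
  purple-flowered: 455 × 1/2 = 227.5
  white-flowered: 455 × 1/2 = 227.5
χ² = Σ (O − E)² / E
  purple-flowered: (255 − 227.5)² / 227.5 = 3.3242
  white-flowered: (200 − 227.5)² / 227.5 = 3.3242
χ² = 3.3242 + 3.3242 = 6.6484 ≈ 6.648
Degrees of freedom = 2 − 1 = 1; critical value at α = 0.05 is 3.841.
Since 6.648 > 3.841, we reject the null hypothesis — the data do not fit the 1:1 ratio.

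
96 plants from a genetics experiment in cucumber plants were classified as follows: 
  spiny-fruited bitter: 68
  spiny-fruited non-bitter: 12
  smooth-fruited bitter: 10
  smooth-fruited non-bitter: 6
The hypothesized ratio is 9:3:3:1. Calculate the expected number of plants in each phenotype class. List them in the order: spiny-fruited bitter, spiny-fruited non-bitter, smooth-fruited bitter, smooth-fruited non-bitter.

54, 18, 18, 6

Expected counts for N = 96 under a 9:3:3:1 ratio (total parts = 16):
  spiny-fruited bitter: 96 × 9/16 = 54
  spiny-fruited non-bitter: 96 × 3/16 = 18
  smooth-fruited bitter: 96 × 3/16 = 18
  smooth-fruited non-bitter: 96 × 1/16 = 6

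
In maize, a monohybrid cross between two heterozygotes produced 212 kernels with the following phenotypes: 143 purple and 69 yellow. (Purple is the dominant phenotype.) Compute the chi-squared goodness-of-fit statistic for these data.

For a monohybrid cross between heterozygotes with complete dominance, the expected phenotypic ratio is 3:1.
Expected counts for N = 212 under a 3:1 ratio (total parts = 4):
  purple: 212 × 3/4 = 159
  yellow: 212 × 1/4 = 53
χ² = Σ (O − E)² / E
  purple: (143 − 159)² / 159 = 1.6101
  yellow: (69 − 53)² / 53 = 4.8302
χ² = 1.6101 + 4.8302 = 6.4403 ≈ 6.440

6.440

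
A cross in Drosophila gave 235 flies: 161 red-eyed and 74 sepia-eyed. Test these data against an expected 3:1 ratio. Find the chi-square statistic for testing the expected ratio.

Expected counts for N = 235 under a 3:1 ratio (total parts = 4):
  red-eyed: 235 × 3/4 = 176.25
  sepia-eyed: 235 × 1/4 = 58.75
χ² = Σ (O − E)² / E
  red-eyed: (161 − 176.25)² / 176.25 = 1.3195
  sepia-eyed: (74 − 58.75)² / 58.75 = 3.9585
χ² = 1.3195 + 3.9585 = 5.278

5.278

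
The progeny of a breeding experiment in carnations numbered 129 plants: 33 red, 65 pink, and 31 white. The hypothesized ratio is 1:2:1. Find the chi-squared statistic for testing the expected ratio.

0.070

The 1:2:1 ratio has 4 parts, so with N = 129 the expected counts are:
  red: 129 × 1/4 = 32.25
  pink: 129 × 2/4 = 64.5
  white: 129 × 1/4 = 32.25
χ² = Σ (O − E)² / E
  red: (33 − 32.25)² / 32.25 = 0.0174
  pink: (65 − 64.5)² / 64.5 = 0.0039
  white: (31 − 32.25)² / 32.25 = 0.0484
χ² = 0.0174 + 0.0039 + 0.0484 = 0.0697 ≈ 0.070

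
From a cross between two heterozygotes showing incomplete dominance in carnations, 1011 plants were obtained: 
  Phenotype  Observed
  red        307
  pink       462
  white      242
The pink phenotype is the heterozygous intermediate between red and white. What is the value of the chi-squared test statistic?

15.845

With incomplete dominance, a heterozygote × heterozygote cross gives a 1:2:1 phenotypic ratio.
Total ratio parts = 4. Expected numbers out of 1011:
  red: 1011 × 1/4 = 252.75
  pink: 1011 × 2/4 = 505.5
  white: 1011 × 1/4 = 252.75
χ² = Σ (O − E)² / E
  red: (307 − 252.75)² / 252.75 = 11.6442
  pink: (462 − 505.5)² / 505.5 = 3.7433
  white: (242 − 252.75)² / 252.75 = 0.4572
χ² = 11.6442 + 3.7433 + 0.4572 = 15.8447 ≈ 15.845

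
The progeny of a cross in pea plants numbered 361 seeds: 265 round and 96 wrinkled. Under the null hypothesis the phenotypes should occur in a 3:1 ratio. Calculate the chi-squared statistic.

0.488

Total ratio parts = 4. Expected numbers out of 361:
  round: 361 × 3/4 = 270.75
  wrinkled: 361 × 1/4 = 90.25
χ² = Σ (O − E)² / E
  round: (265 − 270.75)² / 270.75 = 0.1221
  wrinkled: (96 − 90.25)² / 90.25 = 0.3663
χ² = 0.1221 + 0.3663 = 0.4884 ≈ 0.488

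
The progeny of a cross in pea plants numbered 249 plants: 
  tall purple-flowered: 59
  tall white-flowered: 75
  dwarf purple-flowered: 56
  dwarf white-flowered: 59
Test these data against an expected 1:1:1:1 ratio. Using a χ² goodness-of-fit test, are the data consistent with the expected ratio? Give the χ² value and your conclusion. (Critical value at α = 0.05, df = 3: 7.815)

The 1:1:1:1 ratio has 4 parts, so with N = 249 the expected counts are:
  tall purple-flowered: 249 × 1/4 = 62.25
  tall white-flowered: 249 × 1/4 = 62.25
  dwarf purple-flowered: 249 × 1/4 = 62.25
  dwarf white-flowered: 249 × 1/4 = 62.25
χ² = Σ (O − E)² / E
  tall purple-flowered: (59 − 62.25)² / 62.25 = 0.1697
  tall white-flowered: (75 − 62.25)² / 62.25 = 2.6114
  dwarf purple-flowered: (56 − 62.25)² / 62.25 = 0.6275
  dwarf white-flowered: (59 − 62.25)² / 62.25 = 0.1697
χ² = 0.1697 + 2.6114 + 0.6275 + 0.1697 = 3.5783 ≈ 3.578
Degrees of freedom = 4 − 1 = 3; critical value at α = 0.05 is 7.815.
Since 3.578 < 7.815, we fail to reject the null hypothesis — the data are consistent with the 1:1:1:1 ratio.

3.578; consistent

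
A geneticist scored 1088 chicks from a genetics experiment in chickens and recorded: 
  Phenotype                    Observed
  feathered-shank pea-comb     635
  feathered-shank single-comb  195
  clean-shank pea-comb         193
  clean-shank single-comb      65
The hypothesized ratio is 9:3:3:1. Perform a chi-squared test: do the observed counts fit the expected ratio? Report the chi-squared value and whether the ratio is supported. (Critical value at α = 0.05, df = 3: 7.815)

The 9:3:3:1 ratio has 16 parts, so with N = 1088 the expected counts are:
  feathered-shank pea-comb: 1088 × 9/16 = 612
  feathered-shank single-comb: 1088 × 3/16 = 204
  clean-shank pea-comb: 1088 × 3/16 = 204
  clean-shank single-comb: 1088 × 1/16 = 68
χ² = Σ (O − E)² / E
  feathered-shank pea-comb: (635 − 612)² / 612 = 0.8644
  feathered-shank single-comb: (195 − 204)² / 204 = 0.3971
  clean-shank pea-comb: (193 − 204)² / 204 = 0.5931
  clean-shank single-comb: (65 − 68)² / 68 = 0.1324
χ² = 0.8644 + 0.3971 + 0.5931 + 0.1324 = 1.987
Degrees of freedom = 4 − 1 = 3; critical value at α = 0.05 is 7.815.
Since 1.987 < 7.815, we fail to reject the null hypothesis — the data are consistent with the 9:3:3:1 ratio.

1.987; consistent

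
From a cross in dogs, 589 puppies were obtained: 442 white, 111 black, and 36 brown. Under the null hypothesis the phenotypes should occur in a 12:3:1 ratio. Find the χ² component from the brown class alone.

0.018

Expected counts for N = 589 under a 12:3:1 ratio (total parts = 16):
  white: 589 × 12/16 = 441.75
  black: 589 × 3/16 = 110.4375
  brown: 589 × 1/16 = 36.8125
Contribution of brown: (36 − 36.8125)² / 36.8125 = 0.0179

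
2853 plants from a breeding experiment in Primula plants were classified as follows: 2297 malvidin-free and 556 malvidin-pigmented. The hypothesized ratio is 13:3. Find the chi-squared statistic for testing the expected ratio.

1.021

Expected counts for N = 2853 under a 13:3 ratio (total parts = 16):
  malvidin-free: 2853 × 13/16 = 2318.0625
  malvidin-pigmented: 2853 × 3/16 = 534.9375
χ² = Σ (O − E)² / E
  malvidin-free: (2297 − 2318.0625)² / 2318.0625 = 0.1914
  malvidin-pigmented: (556 − 534.9375)² / 534.9375 = 0.8293
χ² = 0.1914 + 0.8293 = 1.0207 ≈ 1.021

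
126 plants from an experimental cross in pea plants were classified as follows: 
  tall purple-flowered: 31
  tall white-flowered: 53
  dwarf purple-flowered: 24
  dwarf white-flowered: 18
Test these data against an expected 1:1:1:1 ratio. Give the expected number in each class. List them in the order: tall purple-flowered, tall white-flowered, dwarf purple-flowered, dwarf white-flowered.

Total ratio parts = 4. Expected numbers out of 126:
  tall purple-flowered: 126 × 1/4 = 31.5
  tall white-flowered: 126 × 1/4 = 31.5
  dwarf purple-flowered: 126 × 1/4 = 31.5
  dwarf white-flowered: 126 × 1/4 = 31.5

31.5, 31.5, 31.5, 31.5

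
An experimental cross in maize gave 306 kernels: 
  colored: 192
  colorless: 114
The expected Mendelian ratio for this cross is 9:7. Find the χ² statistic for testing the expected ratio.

Expected counts for N = 306 under a 9:7 ratio (total parts = 16):
  colored: 306 × 9/16 = 172.125
  colorless: 306 × 7/16 = 133.875
χ² = Σ (O − E)² / E
  colored: (192 − 172.125)² / 172.125 = 2.2949
  colorless: (114 − 133.875)² / 133.875 = 2.9506
χ² = 2.2949 + 2.9506 = 5.2455 ≈ 5.246

5.246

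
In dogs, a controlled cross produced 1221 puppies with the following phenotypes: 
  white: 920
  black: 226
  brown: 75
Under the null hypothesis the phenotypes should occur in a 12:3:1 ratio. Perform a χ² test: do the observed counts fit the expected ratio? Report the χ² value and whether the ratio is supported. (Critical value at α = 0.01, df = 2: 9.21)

0.080; consistent

Under the 12:3:1 hypothesis (Σ ratio = 16, N = 1221):
  white: 1221 × 12/16 = 915.75
  black: 1221 × 3/16 = 228.9375
  brown: 1221 × 1/16 = 76.3125
χ² = Σ (O − E)² / E
  white: (920 − 915.75)² / 915.75 = 0.0197
  black: (226 − 228.9375)² / 228.9375 = 0.0377
  brown: (75 − 76.3125)² / 76.3125 = 0.0226
χ² = 0.0197 + 0.0377 + 0.0226 = 0.080
Degrees of freedom = 3 − 1 = 2; critical value at α = 0.01 is 9.21.
Since 0.080 < 9.21, we fail to reject the null hypothesis — the data are consistent with the 12:3:1 ratio.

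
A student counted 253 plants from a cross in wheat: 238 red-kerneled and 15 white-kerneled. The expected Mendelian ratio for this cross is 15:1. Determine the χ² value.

Expected counts for N = 253 under a 15:1 ratio (total parts = 16):
  red-kerneled: 253 × 15/16 = 237.1875
  white-kerneled: 253 × 1/16 = 15.8125
χ² = Σ (O − E)² / E
  red-kerneled: (238 − 237.1875)² / 237.1875 = 0.0028
  white-kerneled: (15 − 15.8125)² / 15.8125 = 0.0417
χ² = 0.0028 + 0.0417 = 0.0445 ≈ 0.045

0.045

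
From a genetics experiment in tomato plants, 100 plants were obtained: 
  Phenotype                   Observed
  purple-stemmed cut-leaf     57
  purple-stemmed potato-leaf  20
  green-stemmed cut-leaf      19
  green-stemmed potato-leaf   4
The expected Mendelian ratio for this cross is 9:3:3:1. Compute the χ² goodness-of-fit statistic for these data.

0.907

Expected counts for N = 100 under a 9:3:3:1 ratio (total parts = 16):
  purple-stemmed cut-leaf: 100 × 9/16 = 56.25
  purple-stemmed potato-leaf: 100 × 3/16 = 18.75
  green-stemmed cut-leaf: 100 × 3/16 = 18.75
  green-stemmed potato-leaf: 100 × 1/16 = 6.25
χ² = Σ (O − E)² / E
  purple-stemmed cut-leaf: (57 − 56.25)² / 56.25 = 0.0100
  purple-stemmed potato-leaf: (20 − 18.75)² / 18.75 = 0.0833
  green-stemmed cut-leaf: (19 − 18.75)² / 18.75 = 0.0033
  green-stemmed potato-leaf: (4 − 6.25)² / 6.25 = 0.8100
χ² = 0.0100 + 0.0833 + 0.0033 + 0.8100 = 0.9066 ≈ 0.907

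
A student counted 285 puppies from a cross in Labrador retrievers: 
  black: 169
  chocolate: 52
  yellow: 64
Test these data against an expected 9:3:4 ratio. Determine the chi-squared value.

1.247

Total ratio parts = 16. Expected numbers out of 285:
  black: 285 × 9/16 = 160.3125
  chocolate: 285 × 3/16 = 53.4375
  yellow: 285 × 4/16 = 71.25
χ² = Σ (O − E)² / E
  black: (169 − 160.3125)² / 160.3125 = 0.4708
  chocolate: (52 − 53.4375)² / 53.4375 = 0.0387
  yellow: (64 − 71.25)² / 71.25 = 0.7377
χ² = 0.4708 + 0.0387 + 0.7377 = 1.2472 ≈ 1.247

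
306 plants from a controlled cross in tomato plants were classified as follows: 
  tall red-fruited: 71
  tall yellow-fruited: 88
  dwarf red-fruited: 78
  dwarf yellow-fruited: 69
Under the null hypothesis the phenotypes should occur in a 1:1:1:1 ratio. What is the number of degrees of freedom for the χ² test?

3

A goodness-of-fit test with 4 phenotype classes has df = 4 − 1 = 3.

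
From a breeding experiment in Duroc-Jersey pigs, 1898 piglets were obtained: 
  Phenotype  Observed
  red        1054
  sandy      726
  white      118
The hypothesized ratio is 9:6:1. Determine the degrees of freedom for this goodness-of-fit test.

2

A goodness-of-fit test with 3 phenotype classes has df = 3 − 1 = 2.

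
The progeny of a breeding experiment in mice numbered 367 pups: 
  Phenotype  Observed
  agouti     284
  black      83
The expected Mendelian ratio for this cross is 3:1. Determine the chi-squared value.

Expected counts for N = 367 under a 3:1 ratio (total parts = 4):
  agouti: 367 × 3/4 = 275.25
  black: 367 × 1/4 = 91.75
χ² = Σ (O − E)² / E
  agouti: (284 − 275.25)² / 275.25 = 0.2782
  black: (83 − 91.75)² / 91.75 = 0.8345
χ² = 0.2782 + 0.8345 = 1.1127 ≈ 1.113

1.113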